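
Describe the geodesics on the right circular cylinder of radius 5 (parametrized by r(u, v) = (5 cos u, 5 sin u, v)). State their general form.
The cylinder is flat (K = 0) and locally isometric to the plane via the development (u, v) ↦ (5 u, v). Geodesics are the pre-images of straight lines: circles (v constant), vertical lines (u constant), and helices (v = c · u + d) for constants c, d.

A right cylinder has E = 5², F = 0, G = 1, so EG − F² = 5², and L = −5, M = N = 0, giving K = (LN − M²)/(EG − F²) = 0 everywhere. A flat surface is locally isometric to the Euclidean plane via the map (u, v) ↦ (5 u, v). Straight lines in the (x̃, ỹ) plane pull back to: (a) horizontal circles (v = const), (b) vertical generators (u = const), and (c) helices (5 u tan θ = v, i.e. v = c · u + d).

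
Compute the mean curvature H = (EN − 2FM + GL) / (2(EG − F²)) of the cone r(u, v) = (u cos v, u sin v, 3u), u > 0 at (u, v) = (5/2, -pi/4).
H = 3*sqrt(10)/50

With E = 10, F = 0, G = u^2, L = 0, M = 0, N = 3*sqrt(10)*u^2/(10*Abs(u)), assemble
  H = (EN − 2FM + GL) / (2(EG − F²)) = 3*sqrt(10)/(20*Abs(u)).
At (u, v) = (5/2, -pi/4): H = 3*sqrt(10)/50.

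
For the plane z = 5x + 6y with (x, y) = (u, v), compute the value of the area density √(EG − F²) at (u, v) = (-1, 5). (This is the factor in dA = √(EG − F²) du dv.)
√(EG − F²)|_{(-1, 5)} = sqrt(62)

E = 26, F = 30, G = 37, so EG − F² = 62. Taking the positive square root: √(EG − F²) = sqrt(62). At (u, v) = (-1, 5): sqrt(62).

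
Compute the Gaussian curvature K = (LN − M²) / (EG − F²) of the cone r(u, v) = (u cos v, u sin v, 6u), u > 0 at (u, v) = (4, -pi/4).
K = 0

Coefficients of the first fundamental form: E = 37, F = 0, G = u^2.
Coefficients of the second fundamental form: L = 0, M = 0, N = 6*sqrt(37)*u^2/(37*Abs(u)).
Assemble K = (LN − M²)/(EG − F²) = 0. At (u, v) = (4, -pi/4): K = 0.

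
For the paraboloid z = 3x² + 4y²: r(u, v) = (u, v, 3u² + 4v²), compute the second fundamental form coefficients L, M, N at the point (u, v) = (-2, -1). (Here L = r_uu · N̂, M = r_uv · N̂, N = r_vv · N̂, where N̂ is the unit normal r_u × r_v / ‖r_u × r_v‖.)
L = 6*sqrt(209)/209;  M = 0;  N = 8*sqrt(209)/209

Compute the unit normal N̂(u, v) = (-6*u/sqrt(36*u^2 + 64*v^2 + 1), -8*v/sqrt(36*u^2 + 64*v^2 + 1), 1/sqrt(36*u^2 + 64*v^2 + 1)), and the second partials r_uu, r_uv, r_vv. Take dot products:
  L(u, v) = r_uu · N̂ = 6/sqrt(36*u^2 + 64*v^2 + 1),
  M(u, v) = r_uv · N̂ = 0,
  N(u, v) = r_vv · N̂ = 8/sqrt(36*u^2 + 64*v^2 + 1).
Evaluating at (u, v) = (-2, -1):
  L = 6*sqrt(209)/209, M = 0, N = 8*sqrt(209)/209.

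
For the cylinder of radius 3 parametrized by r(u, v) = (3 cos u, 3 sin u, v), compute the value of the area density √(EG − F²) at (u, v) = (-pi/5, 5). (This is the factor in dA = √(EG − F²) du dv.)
√(EG − F²)|_{(-pi/5, 5)} = 3

E = 9, F = 0, G = 1, so EG − F² = 9. Taking the positive square root: √(EG − F²) = 3. At (u, v) = (-pi/5, 5): 3.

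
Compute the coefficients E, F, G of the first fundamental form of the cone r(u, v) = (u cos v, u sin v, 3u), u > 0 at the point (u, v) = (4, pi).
E = 10;  F = 0;  G = 16

Partials: r_u = (cos(v), sin(v), 3), r_v = (-u*sin(v), u*cos(v), 0). As functions of (u, v):
  E = r_u · r_u = 10,
  F = r_u · r_v = 0,
  G = r_v · r_v = u^2.
Evaluating at (u, v) = (4, pi): E = 10, F = 0, G = 16.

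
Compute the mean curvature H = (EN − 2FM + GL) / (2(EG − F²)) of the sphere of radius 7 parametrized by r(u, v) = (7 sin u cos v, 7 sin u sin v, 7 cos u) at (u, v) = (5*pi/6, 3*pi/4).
H = -1/7

With E = 49, F = 0, G = 49*sin(u)^2, L = -7*sin(u)/Abs(sin(u)), M = 0, N = -7*sin(u)^3/Abs(sin(u)), assemble
  H = (EN − 2FM + GL) / (2(EG − F²)) = -sin(u)/(7*Abs(sin(u))).
At (u, v) = (5*pi/6, 3*pi/4): H = -1/7.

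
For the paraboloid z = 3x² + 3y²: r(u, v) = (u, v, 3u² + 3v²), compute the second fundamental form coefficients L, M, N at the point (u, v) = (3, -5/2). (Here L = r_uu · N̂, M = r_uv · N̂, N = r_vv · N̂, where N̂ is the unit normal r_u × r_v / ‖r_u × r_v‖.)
L = 3*sqrt(22)/55;  M = 0;  N = 3*sqrt(22)/55

Compute the unit normal N̂(u, v) = (-6*u/sqrt(36*u^2 + 36*v^2 + 1), -6*v/sqrt(36*u^2 + 36*v^2 + 1), 1/sqrt(36*u^2 + 36*v^2 + 1)), and the second partials r_uu, r_uv, r_vv. Take dot products:
  L(u, v) = r_uu · N̂ = 6/sqrt(36*u^2 + 36*v^2 + 1),
  M(u, v) = r_uv · N̂ = 0,
  N(u, v) = r_vv · N̂ = 6/sqrt(36*u^2 + 36*v^2 + 1).
Evaluating at (u, v) = (3, -5/2):
  L = 3*sqrt(22)/55, M = 0, N = 3*sqrt(22)/55.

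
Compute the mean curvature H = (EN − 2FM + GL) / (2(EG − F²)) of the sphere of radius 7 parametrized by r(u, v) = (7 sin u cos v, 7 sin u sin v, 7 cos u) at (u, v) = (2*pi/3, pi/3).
H = -1/7

With E = 49, F = 0, G = 49*sin(u)^2, L = -7*sin(u)/Abs(sin(u)), M = 0, N = -7*sin(u)^3/Abs(sin(u)), assemble
  H = (EN − 2FM + GL) / (2(EG − F²)) = -sin(u)/(7*Abs(sin(u))).
At (u, v) = (2*pi/3, pi/3): H = -1/7.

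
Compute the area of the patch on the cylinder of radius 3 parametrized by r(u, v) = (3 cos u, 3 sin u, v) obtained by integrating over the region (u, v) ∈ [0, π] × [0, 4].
Area = 12*pi

Area = ∫∫ √(EG − F²) du dv with √(EG − F²) = 3. Integrating over [0, π] × [0, 4] gives 12*pi.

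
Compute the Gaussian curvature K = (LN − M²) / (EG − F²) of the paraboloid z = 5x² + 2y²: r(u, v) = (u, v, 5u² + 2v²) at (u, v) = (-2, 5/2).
K = 40/251001

Coefficients of the first fundamental form: E = 100*u^2 + 1, F = 40*u*v, G = 16*v^2 + 1.
Coefficients of the second fundamental form: L = 10/sqrt(100*u^2 + 16*v^2 + 1), M = 0, N = 4/sqrt(100*u^2 + 16*v^2 + 1).
Assemble K = (LN − M²)/(EG − F²) = 40/(10000*u^4 + 3200*u^2*v^2 + 200*u^2 + 256*v^4 + 32*v^2 + 1). At (u, v) = (-2, 5/2): K = 40/251001.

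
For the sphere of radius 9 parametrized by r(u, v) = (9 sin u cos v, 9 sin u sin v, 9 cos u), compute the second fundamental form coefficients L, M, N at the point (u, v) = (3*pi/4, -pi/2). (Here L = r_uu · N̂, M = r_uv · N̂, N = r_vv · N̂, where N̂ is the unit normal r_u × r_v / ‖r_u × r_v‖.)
L = -9;  M = 0;  N = -9/2

Compute the unit normal N̂(u, v) = (sin(u)^2*cos(v)/Abs(sin(u)), sin(u)^2*sin(v)/Abs(sin(u)), sin(2*u)/(2*Abs(sin(u)))), and the second partials r_uu, r_uv, r_vv. Take dot products:
  L(u, v) = r_uu · N̂ = -9*sin(u)/Abs(sin(u)),
  M(u, v) = r_uv · N̂ = 0,
  N(u, v) = r_vv · N̂ = -9*sin(u)^3/Abs(sin(u)).
Evaluating at (u, v) = (3*pi/4, -pi/2):
  L = -9, M = 0, N = -9/2.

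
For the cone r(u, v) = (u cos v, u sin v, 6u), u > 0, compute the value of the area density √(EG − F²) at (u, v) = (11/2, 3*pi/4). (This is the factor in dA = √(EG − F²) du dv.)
√(EG − F²)|_{(11/2, 3*pi/4)} = 11*sqrt(37)/2

E = 37, F = 0, G = u^2, so EG − F² = 37*u^2. Taking the positive square root: √(EG − F²) = sqrt(37)*Abs(u). At (u, v) = (11/2, 3*pi/4): 11*sqrt(37)/2.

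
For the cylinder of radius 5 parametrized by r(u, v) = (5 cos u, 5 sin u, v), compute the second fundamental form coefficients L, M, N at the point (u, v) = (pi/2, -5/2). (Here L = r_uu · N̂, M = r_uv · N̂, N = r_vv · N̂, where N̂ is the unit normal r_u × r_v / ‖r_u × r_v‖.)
L = -5;  M = 0;  N = 0

Compute the unit normal N̂(u, v) = (cos(u), sin(u), 0), and the second partials r_uu, r_uv, r_vv. Take dot products:
  L(u, v) = r_uu · N̂ = -5,
  M(u, v) = r_uv · N̂ = 0,
  N(u, v) = r_vv · N̂ = 0.
Evaluating at (u, v) = (pi/2, -5/2):
  L = -5, M = 0, N = 0.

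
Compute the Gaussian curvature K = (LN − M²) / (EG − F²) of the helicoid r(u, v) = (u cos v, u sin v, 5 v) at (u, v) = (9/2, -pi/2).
K = -400/32761

Coefficients of the first fundamental form: E = 1, F = 0, G = u^2 + 25.
Coefficients of the second fundamental form: L = 0, M = -5/sqrt(u^2 + 25), N = 0.
Assemble K = (LN − M²)/(EG − F²) = -25/(u^2 + 25)^2. At (u, v) = (9/2, -pi/2): K = -400/32761.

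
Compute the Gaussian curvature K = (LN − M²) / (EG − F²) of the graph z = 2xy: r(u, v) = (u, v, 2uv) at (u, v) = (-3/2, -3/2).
K = -4/361

Coefficients of the first fundamental form: E = 4*v^2 + 1, F = 4*u*v, G = 4*u^2 + 1.
Coefficients of the second fundamental form: L = 0, M = 2/sqrt(4*u^2 + 4*v^2 + 1), N = 0.
Assemble K = (LN − M²)/(EG − F²) = -4/(16*u^4 + 32*u^2*v^2 + 8*u^2 + 16*v^4 + 8*v^2 + 1). At (u, v) = (-3/2, -3/2): K = -4/361.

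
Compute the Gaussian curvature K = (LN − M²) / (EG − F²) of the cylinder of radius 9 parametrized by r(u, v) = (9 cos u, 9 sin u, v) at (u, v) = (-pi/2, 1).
K = 0

Coefficients of the first fundamental form: E = 81, F = 0, G = 1.
Coefficients of the second fundamental form: L = -9, M = 0, N = 0.
Assemble K = (LN − M²)/(EG − F²) = 0. At (u, v) = (-pi/2, 1): K = 0.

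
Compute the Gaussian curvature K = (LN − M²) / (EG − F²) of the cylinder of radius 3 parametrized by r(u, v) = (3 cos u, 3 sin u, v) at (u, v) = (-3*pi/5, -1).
K = 0

Coefficients of the first fundamental form: E = 9, F = 0, G = 1.
Coefficients of the second fundamental form: L = -3, M = 0, N = 0.
Assemble K = (LN − M²)/(EG − F²) = 0. At (u, v) = (-3*pi/5, -1): K = 0.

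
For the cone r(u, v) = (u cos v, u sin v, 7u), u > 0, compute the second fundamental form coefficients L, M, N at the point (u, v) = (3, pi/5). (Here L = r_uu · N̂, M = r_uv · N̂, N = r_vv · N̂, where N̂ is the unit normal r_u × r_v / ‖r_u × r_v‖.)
L = 0;  M = 0;  N = 21*sqrt(2)/10

Compute the unit normal N̂(u, v) = (-7*sqrt(2)*u*cos(v)/(10*Abs(u)), -7*sqrt(2)*u*sin(v)/(10*Abs(u)), sqrt(2)*u/(10*Abs(u))), and the second partials r_uu, r_uv, r_vv. Take dot products:
  L(u, v) = r_uu · N̂ = 0,
  M(u, v) = r_uv · N̂ = 0,
  N(u, v) = r_vv · N̂ = 7*sqrt(2)*u^2/(10*Abs(u)).
Evaluating at (u, v) = (3, pi/5):
  L = 0, M = 0, N = 21*sqrt(2)/10.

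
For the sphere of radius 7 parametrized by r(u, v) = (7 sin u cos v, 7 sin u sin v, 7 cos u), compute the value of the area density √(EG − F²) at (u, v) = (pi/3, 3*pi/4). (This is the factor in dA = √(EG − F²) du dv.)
√(EG − F²)|_{(pi/3, 3*pi/4)} = 49*sqrt(3)/2

E = 49, F = 0, G = 49*sin(u)^2, so EG − F² = 2401*sin(u)^2. Taking the positive square root: √(EG − F²) = 49*Abs(sin(u)). At (u, v) = (pi/3, 3*pi/4): 49*sqrt(3)/2.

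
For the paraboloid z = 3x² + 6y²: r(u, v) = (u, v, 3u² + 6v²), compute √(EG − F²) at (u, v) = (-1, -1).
√(EG − F²)|_{(-1, -1)} = sqrt(181)

E = 36*u^2 + 1, F = 72*u*v, G = 144*v^2 + 1; EG − F² = 36*u^2 + 144*v^2 + 1; √(EG − F²) = sqrt(36*u^2 + 144*v^2 + 1). At the given point: sqrt(181).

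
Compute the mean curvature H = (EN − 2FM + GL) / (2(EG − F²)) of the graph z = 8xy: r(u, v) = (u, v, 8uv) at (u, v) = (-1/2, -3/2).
H = -384*sqrt(161)/25921

With E = 64*v^2 + 1, F = 64*u*v, G = 64*u^2 + 1, L = 0, M = 8/sqrt(64*u^2 + 64*v^2 + 1), N = 0, assemble
  H = (EN − 2FM + GL) / (2(EG − F²)) = -512*u*v/(64*u^2 + 64*v^2 + 1)^(3/2).
At (u, v) = (-1/2, -3/2): H = -384*sqrt(161)/25921.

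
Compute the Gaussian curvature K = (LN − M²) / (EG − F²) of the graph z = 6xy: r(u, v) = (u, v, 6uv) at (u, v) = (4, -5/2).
K = -9/160801

Coefficients of the first fundamental form: E = 36*v^2 + 1, F = 36*u*v, G = 36*u^2 + 1.
Coefficients of the second fundamental form: L = 0, M = 6/sqrt(36*u^2 + 36*v^2 + 1), N = 0.
Assemble K = (LN − M²)/(EG − F²) = -36/(1296*u^4 + 2592*u^2*v^2 + 72*u^2 + 1296*v^4 + 72*v^2 + 1). At (u, v) = (4, -5/2): K = -9/160801.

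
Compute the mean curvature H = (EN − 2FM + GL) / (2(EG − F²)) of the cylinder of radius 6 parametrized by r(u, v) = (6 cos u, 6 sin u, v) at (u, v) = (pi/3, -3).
H = -1/12

With E = 36, F = 0, G = 1, L = -6, M = 0, N = 0, assemble
  H = (EN − 2FM + GL) / (2(EG − F²)) = -1/12.
At (u, v) = (pi/3, -3): H = -1/12.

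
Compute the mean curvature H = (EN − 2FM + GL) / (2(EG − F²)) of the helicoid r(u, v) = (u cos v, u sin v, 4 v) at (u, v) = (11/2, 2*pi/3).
H = 0

With E = 1, F = 0, G = u^2 + 16, L = 0, M = -4/sqrt(u^2 + 16), N = 0, assemble
  H = (EN − 2FM + GL) / (2(EG − F²)) = 0.
At (u, v) = (11/2, 2*pi/3): H = 0.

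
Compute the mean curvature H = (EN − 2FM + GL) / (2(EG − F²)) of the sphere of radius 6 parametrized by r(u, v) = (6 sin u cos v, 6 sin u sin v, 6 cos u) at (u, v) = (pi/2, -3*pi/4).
H = -1/6

With E = 36, F = 0, G = 36*sin(u)^2, L = -6*sin(u)/Abs(sin(u)), M = 0, N = -6*sin(u)^3/Abs(sin(u)), assemble
  H = (EN − 2FM + GL) / (2(EG − F²)) = -sin(u)/(6*Abs(sin(u))).
At (u, v) = (pi/2, -3*pi/4): H = -1/6.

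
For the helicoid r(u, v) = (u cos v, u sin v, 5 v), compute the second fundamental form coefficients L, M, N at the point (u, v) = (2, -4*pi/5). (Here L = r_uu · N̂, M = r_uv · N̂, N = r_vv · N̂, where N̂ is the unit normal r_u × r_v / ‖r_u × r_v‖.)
L = 0;  M = -5*sqrt(29)/29;  N = 0

Compute the unit normal N̂(u, v) = (5*sin(v)/sqrt(u^2 + 25), -5*cos(v)/sqrt(u^2 + 25), u/sqrt(u^2 + 25)), and the second partials r_uu, r_uv, r_vv. Take dot products:
  L(u, v) = r_uu · N̂ = 0,
  M(u, v) = r_uv · N̂ = -5/sqrt(u^2 + 25),
  N(u, v) = r_vv · N̂ = 0.
Evaluating at (u, v) = (2, -4*pi/5):
  L = 0, M = -5*sqrt(29)/29, N = 0.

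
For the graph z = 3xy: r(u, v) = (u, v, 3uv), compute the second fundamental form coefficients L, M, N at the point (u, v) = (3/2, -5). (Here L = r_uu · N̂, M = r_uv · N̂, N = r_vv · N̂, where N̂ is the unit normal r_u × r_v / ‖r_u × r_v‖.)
L = 0;  M = 6*sqrt(985)/985;  N = 0

Compute the unit normal N̂(u, v) = (-3*v/sqrt(9*u^2 + 9*v^2 + 1), -3*u/sqrt(9*u^2 + 9*v^2 + 1), 1/sqrt(9*u^2 + 9*v^2 + 1)), and the second partials r_uu, r_uv, r_vv. Take dot products:
  L(u, v) = r_uu · N̂ = 0,
  M(u, v) = r_uv · N̂ = 3/sqrt(9*u^2 + 9*v^2 + 1),
  N(u, v) = r_vv · N̂ = 0.
Evaluating at (u, v) = (3/2, -5):
  L = 0, M = 6*sqrt(985)/985, N = 0.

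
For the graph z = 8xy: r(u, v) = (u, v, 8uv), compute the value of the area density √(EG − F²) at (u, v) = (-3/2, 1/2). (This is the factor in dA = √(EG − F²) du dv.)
√(EG − F²)|_{(-3/2, 1/2)} = sqrt(161)

E = 64*v^2 + 1, F = 64*u*v, G = 64*u^2 + 1, so EG − F² = 64*u^2 + 64*v^2 + 1. Taking the positive square root: √(EG − F²) = sqrt(64*u^2 + 64*v^2 + 1). At (u, v) = (-3/2, 1/2): sqrt(161).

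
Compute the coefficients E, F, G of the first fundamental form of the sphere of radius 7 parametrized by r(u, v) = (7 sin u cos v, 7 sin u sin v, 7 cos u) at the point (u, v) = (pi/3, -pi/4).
E = 49;  F = 0;  G = 147/4

Partials: r_u = (7*cos(u)*cos(v), 7*sin(v)*cos(u), -7*sin(u)), r_v = (-7*sin(u)*sin(v), 7*sin(u)*cos(v), 0). As functions of (u, v):
  E = r_u · r_u = 49,
  F = r_u · r_v = 0,
  G = r_v · r_v = 49*sin(u)^2.
Evaluating at (u, v) = (pi/3, -pi/4): E = 49, F = 0, G = 147/4.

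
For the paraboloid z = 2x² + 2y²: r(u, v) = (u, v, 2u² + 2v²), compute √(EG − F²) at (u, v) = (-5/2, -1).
√(EG − F²)|_{(-5/2, -1)} = 3*sqrt(13)

E = 16*u^2 + 1, F = 16*u*v, G = 16*v^2 + 1; EG − F² = 16*u^2 + 16*v^2 + 1; √(EG − F²) = sqrt(16*u^2 + 16*v^2 + 1). At the given point: 3*sqrt(13).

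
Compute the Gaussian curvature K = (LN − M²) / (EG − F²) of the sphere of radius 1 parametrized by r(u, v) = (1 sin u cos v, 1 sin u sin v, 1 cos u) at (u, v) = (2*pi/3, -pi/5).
K = 1

Coefficients of the first fundamental form: E = 1, F = 0, G = sin(u)^2.
Coefficients of the second fundamental form: L = -sin(u)/Abs(sin(u)), M = 0, N = -sin(u)^3/Abs(sin(u)).
Assemble K = (LN − M²)/(EG − F²) = 1. At (u, v) = (2*pi/3, -pi/5): K = 1.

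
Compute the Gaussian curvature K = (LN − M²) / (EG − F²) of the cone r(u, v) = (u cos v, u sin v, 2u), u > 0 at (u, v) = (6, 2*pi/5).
K = 0

Coefficients of the first fundamental form: E = 5, F = 0, G = u^2.
Coefficients of the second fundamental form: L = 0, M = 0, N = 2*sqrt(5)*u^2/(5*Abs(u)).
Assemble K = (LN − M²)/(EG − F²) = 0. At (u, v) = (6, 2*pi/5): K = 0.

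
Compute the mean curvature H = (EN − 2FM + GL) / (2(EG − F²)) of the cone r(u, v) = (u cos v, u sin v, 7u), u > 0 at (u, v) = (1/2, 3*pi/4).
H = 7*sqrt(2)/10

With E = 50, F = 0, G = u^2, L = 0, M = 0, N = 7*sqrt(2)*u^2/(10*Abs(u)), assemble
  H = (EN − 2FM + GL) / (2(EG − F²)) = 7*sqrt(2)/(20*Abs(u)).
At (u, v) = (1/2, 3*pi/4): H = 7*sqrt(2)/10.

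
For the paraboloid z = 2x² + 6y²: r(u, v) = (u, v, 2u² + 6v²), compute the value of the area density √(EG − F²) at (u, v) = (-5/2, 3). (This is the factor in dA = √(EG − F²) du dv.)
√(EG − F²)|_{(-5/2, 3)} = sqrt(1397)

E = 16*u^2 + 1, F = 48*u*v, G = 144*v^2 + 1, so EG − F² = 16*u^2 + 144*v^2 + 1. Taking the positive square root: √(EG − F²) = sqrt(16*u^2 + 144*v^2 + 1). At (u, v) = (-5/2, 3): sqrt(1397).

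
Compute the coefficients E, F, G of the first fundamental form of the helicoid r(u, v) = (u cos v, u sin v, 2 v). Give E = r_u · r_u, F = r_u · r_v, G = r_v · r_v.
E = 1;  F = 0;  G = u^2 + 4

Compute partials: r_u = (cos(v), sin(v), 0), r_v = (-u*sin(v), u*cos(v), 2). Then
  E = r_u · r_u = 1,
  F = r_u · r_v = 0,
  G = r_v · r_v = u^2 + 4.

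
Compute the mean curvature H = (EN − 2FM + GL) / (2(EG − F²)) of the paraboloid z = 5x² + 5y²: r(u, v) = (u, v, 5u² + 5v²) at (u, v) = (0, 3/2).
H = 1135*sqrt(226)/51076

With E = 100*u^2 + 1, F = 100*u*v, G = 100*v^2 + 1, L = 10/sqrt(100*u^2 + 100*v^2 + 1), M = 0, N = 10/sqrt(100*u^2 + 100*v^2 + 1), assemble
  H = (EN − 2FM + GL) / (2(EG − F²)) = 10*(50*u^2 + 50*v^2 + 1)/(100*u^2 + 100*v^2 + 1)^(3/2).
At (u, v) = (0, 3/2): H = 1135*sqrt(226)/51076.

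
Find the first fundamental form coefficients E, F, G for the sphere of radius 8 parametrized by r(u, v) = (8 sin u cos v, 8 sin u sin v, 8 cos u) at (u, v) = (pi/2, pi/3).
E = 64;  F = 0;  G = 64

Partials: r_u = (8*cos(u)*cos(v), 8*sin(v)*cos(u), -8*sin(u)), r_v = (-8*sin(u)*sin(v), 8*sin(u)*cos(v), 0). As functions of (u, v):
  E = r_u · r_u = 64,
  F = r_u · r_v = 0,
  G = r_v · r_v = 64*sin(u)^2.
Evaluating at (u, v) = (pi/2, pi/3): E = 64, F = 0, G = 64.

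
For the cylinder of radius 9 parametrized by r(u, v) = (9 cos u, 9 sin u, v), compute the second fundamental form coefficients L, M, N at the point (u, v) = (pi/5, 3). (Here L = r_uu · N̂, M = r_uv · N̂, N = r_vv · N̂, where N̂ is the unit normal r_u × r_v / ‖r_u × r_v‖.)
L = -9;  M = 0;  N = 0

Compute the unit normal N̂(u, v) = (cos(u), sin(u), 0), and the second partials r_uu, r_uv, r_vv. Take dot products:
  L(u, v) = r_uu · N̂ = -9,
  M(u, v) = r_uv · N̂ = 0,
  N(u, v) = r_vv · N̂ = 0.
Evaluating at (u, v) = (pi/5, 3):
  L = -9, M = 0, N = 0.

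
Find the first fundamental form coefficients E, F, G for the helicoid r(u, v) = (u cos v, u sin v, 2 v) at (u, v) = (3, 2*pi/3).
E = 1;  F = 0;  G = 13

Partials: r_u = (cos(v), sin(v), 0), r_v = (-u*sin(v), u*cos(v), 2). As functions of (u, v):
  E = r_u · r_u = 1,
  F = r_u · r_v = 0,
  G = r_v · r_v = u^2 + 4.
Evaluating at (u, v) = (3, 2*pi/3): E = 1, F = 0, G = 13.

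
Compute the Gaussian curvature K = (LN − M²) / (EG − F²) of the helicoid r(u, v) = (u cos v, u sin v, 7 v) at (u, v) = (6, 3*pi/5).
K = -49/7225

Coefficients of the first fundamental form: E = 1, F = 0, G = u^2 + 49.
Coefficients of the second fundamental form: L = 0, M = -7/sqrt(u^2 + 49), N = 0.
Assemble K = (LN − M²)/(EG − F²) = -49/(u^2 + 49)^2. At (u, v) = (6, 3*pi/5): K = -49/7225.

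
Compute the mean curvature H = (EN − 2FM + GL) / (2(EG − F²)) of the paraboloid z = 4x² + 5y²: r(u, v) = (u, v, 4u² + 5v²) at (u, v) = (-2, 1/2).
H = 463*sqrt(282)/26508

With E = 64*u^2 + 1, F = 80*u*v, G = 100*v^2 + 1, L = 8/sqrt(64*u^2 + 100*v^2 + 1), M = 0, N = 10/sqrt(64*u^2 + 100*v^2 + 1), assemble
  H = (EN − 2FM + GL) / (2(EG − F²)) = (320*u^2 + 400*v^2 + 9)/(64*u^2 + 100*v^2 + 1)^(3/2).
At (u, v) = (-2, 1/2): H = 463*sqrt(282)/26508.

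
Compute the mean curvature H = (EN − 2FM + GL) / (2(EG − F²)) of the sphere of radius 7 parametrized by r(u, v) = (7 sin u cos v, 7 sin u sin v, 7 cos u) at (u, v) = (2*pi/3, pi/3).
H = -1/7

With E = 49, F = 0, G = 49*sin(u)^2, L = -7*sin(u)/Abs(sin(u)), M = 0, N = -7*sin(u)^3/Abs(sin(u)), assemble
  H = (EN − 2FM + GL) / (2(EG − F²)) = -sin(u)/(7*Abs(sin(u))).
At (u, v) = (2*pi/3, pi/3): H = -1/7.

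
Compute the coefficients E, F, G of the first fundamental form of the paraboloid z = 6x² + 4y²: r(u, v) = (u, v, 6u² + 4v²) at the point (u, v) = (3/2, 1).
E = 325;  F = 144;  G = 65

Partials: r_u = (1, 0, 12*u), r_v = (0, 1, 8*v). As functions of (u, v):
  E = r_u · r_u = 144*u^2 + 1,
  F = r_u · r_v = 96*u*v,
  G = r_v · r_v = 64*v^2 + 1.
Evaluating at (u, v) = (3/2, 1): E = 325, F = 144, G = 65.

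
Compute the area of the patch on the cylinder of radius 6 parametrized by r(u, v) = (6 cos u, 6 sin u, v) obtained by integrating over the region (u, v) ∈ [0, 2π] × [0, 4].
Area = 48*pi

Area = ∫∫ √(EG − F²) du dv with √(EG − F²) = 6. Integrating over [0, 2π] × [0, 4] gives 48*pi.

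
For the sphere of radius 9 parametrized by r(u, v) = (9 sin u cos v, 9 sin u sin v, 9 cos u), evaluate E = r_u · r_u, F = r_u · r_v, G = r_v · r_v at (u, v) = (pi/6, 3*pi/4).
E = 81;  F = 0;  G = 81/4

Partials: r_u = (9*cos(u)*cos(v), 9*sin(v)*cos(u), -9*sin(u)), r_v = (-9*sin(u)*sin(v), 9*sin(u)*cos(v), 0). As functions of (u, v):
  E = r_u · r_u = 81,
  F = r_u · r_v = 0,
  G = r_v · r_v = 81*sin(u)^2.
Evaluating at (u, v) = (pi/6, 3*pi/4): E = 81, F = 0, G = 81/4.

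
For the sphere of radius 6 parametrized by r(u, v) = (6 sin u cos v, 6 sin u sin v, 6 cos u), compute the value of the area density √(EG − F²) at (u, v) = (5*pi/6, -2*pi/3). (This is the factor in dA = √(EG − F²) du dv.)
√(EG − F²)|_{(5*pi/6, -2*pi/3)} = 18

E = 36, F = 0, G = 36*sin(u)^2, so EG − F² = 1296*sin(u)^2. Taking the positive square root: √(EG − F²) = 36*Abs(sin(u)). At (u, v) = (5*pi/6, -2*pi/3): 18.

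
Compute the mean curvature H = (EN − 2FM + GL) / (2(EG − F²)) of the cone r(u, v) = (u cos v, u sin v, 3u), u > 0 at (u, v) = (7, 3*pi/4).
H = 3*sqrt(10)/140

With E = 10, F = 0, G = u^2, L = 0, M = 0, N = 3*sqrt(10)*u^2/(10*Abs(u)), assemble
  H = (EN − 2FM + GL) / (2(EG − F²)) = 3*sqrt(10)/(20*Abs(u)).
At (u, v) = (7, 3*pi/4): H = 3*sqrt(10)/140.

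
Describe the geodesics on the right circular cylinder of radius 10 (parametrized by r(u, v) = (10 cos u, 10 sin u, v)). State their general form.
The cylinder is flat (K = 0) and locally isometric to the plane via the development (u, v) ↦ (10 u, v). Geodesics are the pre-images of straight lines: circles (v constant), vertical lines (u constant), and helices (v = c · u + d) for constants c, d.

A right cylinder has E = 10², F = 0, G = 1, so EG − F² = 10², and L = −10, M = N = 0, giving K = (LN − M²)/(EG − F²) = 0 everywhere. A flat surface is locally isometric to the Euclidean plane via the map (u, v) ↦ (10 u, v). Straight lines in the (x̃, ỹ) plane pull back to: (a) horizontal circles (v = const), (b) vertical generators (u = const), and (c) helices (10 u tan θ = v, i.e. v = c · u + d).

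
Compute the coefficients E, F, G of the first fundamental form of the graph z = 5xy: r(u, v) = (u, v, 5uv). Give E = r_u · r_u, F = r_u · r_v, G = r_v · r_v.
E = 25*v^2 + 1;  F = 25*u*v;  G = 25*u^2 + 1

Compute partials: r_u = (1, 0, 5*v), r_v = (0, 1, 5*u). Then
  E = r_u · r_u = 25*v^2 + 1,
  F = r_u · r_v = 25*u*v,
  G = r_v · r_v = 25*u^2 + 1.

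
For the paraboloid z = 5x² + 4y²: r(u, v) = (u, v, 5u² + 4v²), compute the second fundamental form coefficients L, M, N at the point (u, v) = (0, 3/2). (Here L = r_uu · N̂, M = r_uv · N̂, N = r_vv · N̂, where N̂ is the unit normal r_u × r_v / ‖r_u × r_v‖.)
L = 2*sqrt(145)/29;  M = 0;  N = 8*sqrt(145)/145

Compute the unit normal N̂(u, v) = (-10*u/sqrt(100*u^2 + 64*v^2 + 1), -8*v/sqrt(100*u^2 + 64*v^2 + 1), 1/sqrt(100*u^2 + 64*v^2 + 1)), and the second partials r_uu, r_uv, r_vv. Take dot products:
  L(u, v) = r_uu · N̂ = 10/sqrt(100*u^2 + 64*v^2 + 1),
  M(u, v) = r_uv · N̂ = 0,
  N(u, v) = r_vv · N̂ = 8/sqrt(100*u^2 + 64*v^2 + 1).
Evaluating at (u, v) = (0, 3/2):
  L = 2*sqrt(145)/29, M = 0, N = 8*sqrt(145)/145.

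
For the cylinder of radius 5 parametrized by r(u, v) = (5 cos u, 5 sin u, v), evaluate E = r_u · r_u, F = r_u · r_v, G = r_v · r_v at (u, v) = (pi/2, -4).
E = 25;  F = 0;  G = 1

Partials: r_u = (-5*sin(u), 5*cos(u), 0), r_v = (0, 0, 1). As functions of (u, v):
  E = r_u · r_u = 25,
  F = r_u · r_v = 0,
  G = r_v · r_v = 1.
Evaluating at (u, v) = (pi/2, -4): E = 25, F = 0, G = 1.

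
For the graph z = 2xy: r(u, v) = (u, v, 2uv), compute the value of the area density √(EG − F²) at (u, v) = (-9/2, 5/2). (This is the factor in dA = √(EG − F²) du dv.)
√(EG − F²)|_{(-9/2, 5/2)} = sqrt(107)

E = 4*v^2 + 1, F = 4*u*v, G = 4*u^2 + 1, so EG − F² = 4*u^2 + 4*v^2 + 1. Taking the positive square root: √(EG − F²) = sqrt(4*u^2 + 4*v^2 + 1). At (u, v) = (-9/2, 5/2): sqrt(107).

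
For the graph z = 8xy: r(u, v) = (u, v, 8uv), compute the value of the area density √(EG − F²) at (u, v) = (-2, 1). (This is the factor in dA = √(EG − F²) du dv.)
√(EG − F²)|_{(-2, 1)} = sqrt(321)

E = 64*v^2 + 1, F = 64*u*v, G = 64*u^2 + 1, so EG − F² = 64*u^2 + 64*v^2 + 1. Taking the positive square root: √(EG − F²) = sqrt(64*u^2 + 64*v^2 + 1). At (u, v) = (-2, 1): sqrt(321).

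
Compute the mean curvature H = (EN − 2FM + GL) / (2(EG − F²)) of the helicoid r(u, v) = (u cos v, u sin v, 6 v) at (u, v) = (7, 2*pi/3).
H = 0

With E = 1, F = 0, G = u^2 + 36, L = 0, M = -6/sqrt(u^2 + 36), N = 0, assemble
  H = (EN − 2FM + GL) / (2(EG − F²)) = 0.
At (u, v) = (7, 2*pi/3): H = 0.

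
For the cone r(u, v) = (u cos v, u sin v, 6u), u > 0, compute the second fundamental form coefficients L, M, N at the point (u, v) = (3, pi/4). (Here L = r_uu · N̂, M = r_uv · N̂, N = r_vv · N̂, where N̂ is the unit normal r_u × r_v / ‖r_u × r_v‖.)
L = 0;  M = 0;  N = 18*sqrt(37)/37

Compute the unit normal N̂(u, v) = (-6*sqrt(37)*u*cos(v)/(37*Abs(u)), -6*sqrt(37)*u*sin(v)/(37*Abs(u)), sqrt(37)*u/(37*Abs(u))), and the second partials r_uu, r_uv, r_vv. Take dot products:
  L(u, v) = r_uu · N̂ = 0,
  M(u, v) = r_uv · N̂ = 0,
  N(u, v) = r_vv · N̂ = 6*sqrt(37)*u^2/(37*Abs(u)).
Evaluating at (u, v) = (3, pi/4):
  L = 0, M = 0, N = 18*sqrt(37)/37.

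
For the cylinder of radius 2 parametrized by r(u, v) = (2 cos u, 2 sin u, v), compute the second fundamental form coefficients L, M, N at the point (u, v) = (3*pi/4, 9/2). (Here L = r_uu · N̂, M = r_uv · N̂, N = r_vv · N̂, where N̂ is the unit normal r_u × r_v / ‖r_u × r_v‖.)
L = -2;  M = 0;  N = 0

Compute the unit normal N̂(u, v) = (cos(u), sin(u), 0), and the second partials r_uu, r_uv, r_vv. Take dot products:
  L(u, v) = r_uu · N̂ = -2,
  M(u, v) = r_uv · N̂ = 0,
  N(u, v) = r_vv · N̂ = 0.
Evaluating at (u, v) = (3*pi/4, 9/2):
  L = -2, M = 0, N = 0.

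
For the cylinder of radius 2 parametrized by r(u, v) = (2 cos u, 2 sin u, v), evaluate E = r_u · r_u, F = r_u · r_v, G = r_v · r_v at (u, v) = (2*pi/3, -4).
E = 4;  F = 0;  G = 1

Partials: r_u = (-2*sin(u), 2*cos(u), 0), r_v = (0, 0, 1). As functions of (u, v):
  E = r_u · r_u = 4,
  F = r_u · r_v = 0,
  G = r_v · r_v = 1.
Evaluating at (u, v) = (2*pi/3, -4): E = 4, F = 0, G = 1.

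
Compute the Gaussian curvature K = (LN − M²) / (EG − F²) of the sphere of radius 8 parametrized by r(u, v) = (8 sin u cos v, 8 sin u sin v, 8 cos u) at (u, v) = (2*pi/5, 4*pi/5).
K = 1/64

Coefficients of the first fundamental form: E = 64, F = 0, G = 64*sin(u)^2.
Coefficients of the second fundamental form: L = -8*sin(u)/Abs(sin(u)), M = 0, N = -8*sin(u)^3/Abs(sin(u)).
Assemble K = (LN − M²)/(EG − F²) = 1/64. At (u, v) = (2*pi/5, 4*pi/5): K = 1/64.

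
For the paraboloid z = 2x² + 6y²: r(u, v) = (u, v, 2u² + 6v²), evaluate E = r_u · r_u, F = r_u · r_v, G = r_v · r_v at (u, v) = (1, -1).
E = 17;  F = -48;  G = 145

Partials: r_u = (1, 0, 4*u), r_v = (0, 1, 12*v). As functions of (u, v):
  E = r_u · r_u = 16*u^2 + 1,
  F = r_u · r_v = 48*u*v,
  G = r_v · r_v = 144*v^2 + 1.
Evaluating at (u, v) = (1, -1): E = 17, F = -48, G = 145.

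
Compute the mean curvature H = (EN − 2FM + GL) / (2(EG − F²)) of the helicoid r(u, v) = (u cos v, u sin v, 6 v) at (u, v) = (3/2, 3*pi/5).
H = 0

With E = 1, F = 0, G = u^2 + 36, L = 0, M = -6/sqrt(u^2 + 36), N = 0, assemble
  H = (EN − 2FM + GL) / (2(EG − F²)) = 0.
At (u, v) = (3/2, 3*pi/5): H = 0.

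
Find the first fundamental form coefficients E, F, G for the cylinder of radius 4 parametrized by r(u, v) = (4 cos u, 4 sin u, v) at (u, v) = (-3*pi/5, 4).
E = 16;  F = 0;  G = 1

Partials: r_u = (-4*sin(u), 4*cos(u), 0), r_v = (0, 0, 1). As functions of (u, v):
  E = r_u · r_u = 16,
  F = r_u · r_v = 0,
  G = r_v · r_v = 1.
Evaluating at (u, v) = (-3*pi/5, 4): E = 16, F = 0, G = 1.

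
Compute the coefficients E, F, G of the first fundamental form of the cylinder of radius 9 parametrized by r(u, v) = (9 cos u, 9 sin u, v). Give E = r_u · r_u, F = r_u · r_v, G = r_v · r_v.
E = 81;  F = 0;  G = 1

Compute partials: r_u = (-9*sin(u), 9*cos(u), 0), r_v = (0, 0, 1). Then
  E = r_u · r_u = 81,
  F = r_u · r_v = 0,
  G = r_v · r_v = 1.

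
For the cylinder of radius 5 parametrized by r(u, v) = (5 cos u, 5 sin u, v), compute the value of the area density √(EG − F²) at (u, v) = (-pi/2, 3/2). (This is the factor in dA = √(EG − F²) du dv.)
√(EG − F²)|_{(-pi/2, 3/2)} = 5

E = 25, F = 0, G = 1, so EG − F² = 25. Taking the positive square root: √(EG − F²) = 5. At (u, v) = (-pi/2, 3/2): 5.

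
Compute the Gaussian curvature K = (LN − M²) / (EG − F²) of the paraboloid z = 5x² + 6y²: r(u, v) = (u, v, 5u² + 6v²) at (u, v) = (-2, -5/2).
K = 120/1692601

Coefficients of the first fundamental form: E = 100*u^2 + 1, F = 120*u*v, G = 144*v^2 + 1.
Coefficients of the second fundamental form: L = 10/sqrt(100*u^2 + 144*v^2 + 1), M = 0, N = 12/sqrt(100*u^2 + 144*v^2 + 1).
Assemble K = (LN − M²)/(EG − F²) = 120/(10000*u^4 + 28800*u^2*v^2 + 200*u^2 + 20736*v^4 + 288*v^2 + 1). At (u, v) = (-2, -5/2): K = 120/1692601.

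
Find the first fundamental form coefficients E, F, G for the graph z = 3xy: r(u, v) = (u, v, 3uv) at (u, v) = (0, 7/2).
E = 445/4;  F = 0;  G = 1

Partials: r_u = (1, 0, 3*v), r_v = (0, 1, 3*u). As functions of (u, v):
  E = r_u · r_u = 9*v^2 + 1,
  F = r_u · r_v = 9*u*v,
  G = r_v · r_v = 9*u^2 + 1.
Evaluating at (u, v) = (0, 7/2): E = 445/4, F = 0, G = 1.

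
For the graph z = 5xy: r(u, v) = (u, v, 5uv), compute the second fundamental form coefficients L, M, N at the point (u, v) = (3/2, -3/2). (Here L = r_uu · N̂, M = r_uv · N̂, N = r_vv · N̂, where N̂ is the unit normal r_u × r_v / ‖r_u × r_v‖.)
L = 0;  M = 5*sqrt(454)/227;  N = 0

Compute the unit normal N̂(u, v) = (-5*v/sqrt(25*u^2 + 25*v^2 + 1), -5*u/sqrt(25*u^2 + 25*v^2 + 1), 1/sqrt(25*u^2 + 25*v^2 + 1)), and the second partials r_uu, r_uv, r_vv. Take dot products:
  L(u, v) = r_uu · N̂ = 0,
  M(u, v) = r_uv · N̂ = 5/sqrt(25*u^2 + 25*v^2 + 1),
  N(u, v) = r_vv · N̂ = 0.
Evaluating at (u, v) = (3/2, -3/2):
  L = 0, M = 5*sqrt(454)/227, N = 0.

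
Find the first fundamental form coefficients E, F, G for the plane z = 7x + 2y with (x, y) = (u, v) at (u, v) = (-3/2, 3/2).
E = 50;  F = 14;  G = 5

Partials: r_u = (1, 0, 7), r_v = (0, 1, 2). As functions of (u, v):
  E = r_u · r_u = 50,
  F = r_u · r_v = 14,
  G = r_v · r_v = 5.
Evaluating at (u, v) = (-3/2, 3/2): E = 50, F = 14, G = 5.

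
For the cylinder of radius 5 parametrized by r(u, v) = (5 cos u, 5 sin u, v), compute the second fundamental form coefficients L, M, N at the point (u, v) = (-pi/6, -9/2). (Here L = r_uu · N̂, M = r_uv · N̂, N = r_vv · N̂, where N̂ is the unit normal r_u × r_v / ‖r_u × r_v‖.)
L = -5;  M = 0;  N = 0

Compute the unit normal N̂(u, v) = (cos(u), sin(u), 0), and the second partials r_uu, r_uv, r_vv. Take dot products:
  L(u, v) = r_uu · N̂ = -5,
  M(u, v) = r_uv · N̂ = 0,
  N(u, v) = r_vv · N̂ = 0.
Evaluating at (u, v) = (-pi/6, -9/2):
  L = -5, M = 0, N = 0.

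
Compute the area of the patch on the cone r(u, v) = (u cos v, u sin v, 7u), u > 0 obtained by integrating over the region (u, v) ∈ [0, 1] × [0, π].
Area = 5*sqrt(2)*pi/2

Area = ∫∫ √(EG − F²) du dv with √(EG − F²) = 5*sqrt(2)*Abs(u). Integrating over [0, 1] × [0, π] gives 5*sqrt(2)*pi/2.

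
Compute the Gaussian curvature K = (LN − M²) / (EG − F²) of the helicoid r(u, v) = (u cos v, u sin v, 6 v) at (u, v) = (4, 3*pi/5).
K = -9/676

Coefficients of the first fundamental form: E = 1, F = 0, G = u^2 + 36.
Coefficients of the second fundamental form: L = 0, M = -6/sqrt(u^2 + 36), N = 0.
Assemble K = (LN − M²)/(EG − F²) = -36/(u^2 + 36)^2. At (u, v) = (4, 3*pi/5): K = -9/676.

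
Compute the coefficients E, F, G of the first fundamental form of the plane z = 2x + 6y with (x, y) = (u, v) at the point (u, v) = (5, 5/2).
E = 5;  F = 12;  G = 37

Partials: r_u = (1, 0, 2), r_v = (0, 1, 6). As functions of (u, v):
  E = r_u · r_u = 5,
  F = r_u · r_v = 12,
  G = r_v · r_v = 37.
Evaluating at (u, v) = (5, 5/2): E = 5, F = 12, G = 37.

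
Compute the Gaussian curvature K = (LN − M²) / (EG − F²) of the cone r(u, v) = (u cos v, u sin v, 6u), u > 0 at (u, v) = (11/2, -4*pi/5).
K = 0

Coefficients of the first fundamental form: E = 37, F = 0, G = u^2.
Coefficients of the second fundamental form: L = 0, M = 0, N = 6*sqrt(37)*u^2/(37*Abs(u)).
Assemble K = (LN − M²)/(EG − F²) = 0. At (u, v) = (11/2, -4*pi/5): K = 0.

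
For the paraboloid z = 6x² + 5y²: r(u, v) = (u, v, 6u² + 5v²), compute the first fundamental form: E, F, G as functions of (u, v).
E = 144*u^2 + 1;  F = 120*u*v;  G = 100*v^2 + 1

Compute partials: r_u = (1, 0, 12*u), r_v = (0, 1, 10*v). Then
  E = r_u · r_u = 144*u^2 + 1,
  F = r_u · r_v = 120*u*v,
  G = r_v · r_v = 100*v^2 + 1.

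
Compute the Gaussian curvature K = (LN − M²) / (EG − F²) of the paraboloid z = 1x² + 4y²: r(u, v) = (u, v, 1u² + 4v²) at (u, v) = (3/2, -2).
K = 4/17689

Coefficients of the first fundamental form: E = 4*u^2 + 1, F = 16*u*v, G = 64*v^2 + 1.
Coefficients of the second fundamental form: L = 2/sqrt(4*u^2 + 64*v^2 + 1), M = 0, N = 8/sqrt(4*u^2 + 64*v^2 + 1).
Assemble K = (LN − M²)/(EG − F²) = 16/(16*u^4 + 512*u^2*v^2 + 8*u^2 + 4096*v^4 + 128*v^2 + 1). At (u, v) = (3/2, -2): K = 4/17689.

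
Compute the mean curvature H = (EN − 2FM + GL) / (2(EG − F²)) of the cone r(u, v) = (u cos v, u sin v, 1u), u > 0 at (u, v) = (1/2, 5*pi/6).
H = sqrt(2)/2

With E = 2, F = 0, G = u^2, L = 0, M = 0, N = sqrt(2)*u^2/(2*Abs(u)), assemble
  H = (EN − 2FM + GL) / (2(EG − F²)) = sqrt(2)/(4*Abs(u)).
At (u, v) = (1/2, 5*pi/6): H = sqrt(2)/2.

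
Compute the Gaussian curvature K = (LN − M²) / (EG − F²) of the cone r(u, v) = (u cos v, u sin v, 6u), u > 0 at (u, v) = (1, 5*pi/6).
K = 0

Coefficients of the first fundamental form: E = 37, F = 0, G = u^2.
Coefficients of the second fundamental form: L = 0, M = 0, N = 6*sqrt(37)*u^2/(37*Abs(u)).
Assemble K = (LN − M²)/(EG − F²) = 0. At (u, v) = (1, 5*pi/6): K = 0.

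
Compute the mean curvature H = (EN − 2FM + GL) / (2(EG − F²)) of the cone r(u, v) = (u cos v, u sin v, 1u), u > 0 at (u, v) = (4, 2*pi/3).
H = sqrt(2)/16

With E = 2, F = 0, G = u^2, L = 0, M = 0, N = sqrt(2)*u^2/(2*Abs(u)), assemble
  H = (EN − 2FM + GL) / (2(EG − F²)) = sqrt(2)/(4*Abs(u)).
At (u, v) = (4, 2*pi/3): H = sqrt(2)/16.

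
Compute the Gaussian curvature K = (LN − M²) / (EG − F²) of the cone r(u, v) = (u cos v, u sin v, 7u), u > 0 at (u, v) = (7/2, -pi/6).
K = 0

Coefficients of the first fundamental form: E = 50, F = 0, G = u^2.
Coefficients of the second fundamental form: L = 0, M = 0, N = 7*sqrt(2)*u^2/(10*Abs(u)).
Assemble K = (LN − M²)/(EG − F²) = 0. At (u, v) = (7/2, -pi/6): K = 0.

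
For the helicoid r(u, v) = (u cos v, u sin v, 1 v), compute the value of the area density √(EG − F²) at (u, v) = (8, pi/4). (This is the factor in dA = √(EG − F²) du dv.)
√(EG − F²)|_{(8, pi/4)} = sqrt(65)

E = 1, F = 0, G = u^2 + 1, so EG − F² = u^2 + 1. Taking the positive square root: √(EG − F²) = sqrt(u^2 + 1). At (u, v) = (8, pi/4): sqrt(65).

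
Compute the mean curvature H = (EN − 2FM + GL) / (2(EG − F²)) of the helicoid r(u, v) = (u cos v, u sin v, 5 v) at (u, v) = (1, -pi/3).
H = 0

With E = 1, F = 0, G = u^2 + 25, L = 0, M = -5/sqrt(u^2 + 25), N = 0, assemble
  H = (EN − 2FM + GL) / (2(EG − F²)) = 0.
At (u, v) = (1, -pi/3): H = 0.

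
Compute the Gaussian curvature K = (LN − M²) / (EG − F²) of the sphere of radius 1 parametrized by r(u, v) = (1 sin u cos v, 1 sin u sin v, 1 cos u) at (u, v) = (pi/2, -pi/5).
K = 1

Coefficients of the first fundamental form: E = 1, F = 0, G = sin(u)^2.
Coefficients of the second fundamental form: L = -sin(u)/Abs(sin(u)), M = 0, N = -sin(u)^3/Abs(sin(u)).
Assemble K = (LN − M²)/(EG − F²) = 1. At (u, v) = (pi/2, -pi/5): K = 1.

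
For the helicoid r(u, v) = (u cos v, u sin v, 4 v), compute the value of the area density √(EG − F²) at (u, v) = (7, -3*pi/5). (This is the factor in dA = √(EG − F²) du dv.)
√(EG − F²)|_{(7, -3*pi/5)} = sqrt(65)

E = 1, F = 0, G = u^2 + 16, so EG − F² = u^2 + 16. Taking the positive square root: √(EG − F²) = sqrt(u^2 + 16). At (u, v) = (7, -3*pi/5): sqrt(65).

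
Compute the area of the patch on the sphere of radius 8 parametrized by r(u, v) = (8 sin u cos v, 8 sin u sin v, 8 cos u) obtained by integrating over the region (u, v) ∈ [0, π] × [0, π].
Area = 128*pi

Area = ∫∫ √(EG − F²) du dv with √(EG − F²) = 64*Abs(sin(u)). Integrating over [0, π] × [0, π] gives 128*pi.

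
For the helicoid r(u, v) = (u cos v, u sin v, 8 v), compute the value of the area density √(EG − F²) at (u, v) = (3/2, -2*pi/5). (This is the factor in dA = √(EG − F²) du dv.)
√(EG − F²)|_{(3/2, -2*pi/5)} = sqrt(265)/2

E = 1, F = 0, G = u^2 + 64, so EG − F² = u^2 + 64. Taking the positive square root: √(EG − F²) = sqrt(u^2 + 64). At (u, v) = (3/2, -2*pi/5): sqrt(265)/2.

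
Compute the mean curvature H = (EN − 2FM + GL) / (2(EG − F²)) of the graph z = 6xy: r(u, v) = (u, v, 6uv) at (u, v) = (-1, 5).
H = 1080*sqrt(937)/877969

With E = 36*v^2 + 1, F = 36*u*v, G = 36*u^2 + 1, L = 0, M = 6/sqrt(36*u^2 + 36*v^2 + 1), N = 0, assemble
  H = (EN − 2FM + GL) / (2(EG − F²)) = -216*u*v/(36*u^2 + 36*v^2 + 1)^(3/2).
At (u, v) = (-1, 5): H = 1080*sqrt(937)/877969.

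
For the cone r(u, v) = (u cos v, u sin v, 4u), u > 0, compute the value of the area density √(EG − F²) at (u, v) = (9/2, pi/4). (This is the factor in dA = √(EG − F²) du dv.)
√(EG − F²)|_{(9/2, pi/4)} = 9*sqrt(17)/2

E = 17, F = 0, G = u^2, so EG − F² = 17*u^2. Taking the positive square root: √(EG − F²) = sqrt(17)*Abs(u). At (u, v) = (9/2, pi/4): 9*sqrt(17)/2.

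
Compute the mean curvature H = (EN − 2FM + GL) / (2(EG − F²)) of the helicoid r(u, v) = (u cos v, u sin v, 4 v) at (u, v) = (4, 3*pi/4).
H = 0

With E = 1, F = 0, G = u^2 + 16, L = 0, M = -4/sqrt(u^2 + 16), N = 0, assemble
  H = (EN − 2FM + GL) / (2(EG − F²)) = 0.
At (u, v) = (4, 3*pi/4): H = 0.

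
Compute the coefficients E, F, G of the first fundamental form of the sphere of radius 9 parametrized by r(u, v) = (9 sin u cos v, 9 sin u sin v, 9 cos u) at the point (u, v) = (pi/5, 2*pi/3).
E = 81;  F = 0;  G = 405/8 - 81*sqrt(5)/8

Partials: r_u = (9*cos(u)*cos(v), 9*sin(v)*cos(u), -9*sin(u)), r_v = (-9*sin(u)*sin(v), 9*sin(u)*cos(v), 0). As functions of (u, v):
  E = r_u · r_u = 81,
  F = r_u · r_v = 0,
  G = r_v · r_v = 81*sin(u)^2.
Evaluating at (u, v) = (pi/5, 2*pi/3): E = 81, F = 0, G = 405/8 - 81*sqrt(5)/8.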